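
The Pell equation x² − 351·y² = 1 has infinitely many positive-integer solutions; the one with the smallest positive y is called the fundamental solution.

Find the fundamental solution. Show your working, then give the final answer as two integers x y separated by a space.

√351 → a₀=18, period (1,2,1,3,2,2,2,3,1,2,1,36); ℓ=12 even so k=11
a_0=18:  p_0=18·1+0=18,  q_0=18·0+1=1
a_1=1:  p_1=1·18+1=19,  q_1=1·1+0=1
…
a_5=2:  p_5=2·281+75=637,  q_5=2·15+4=34
a_6=2:  p_6=2·637+281=1555,  q_6=2·34+15=83
…
a_9=1:  p_9=1·12796+3747=16543,  q_9=1·683+200=883
a_10=2:  p_10=2·16543+12796=45882,  q_10=2·883+683=2449
a_11=1:  p_11=1·45882+16543=62425,  q_11=1·2449+883=3332
(x₁, y₁) = (62425, 3332);  62425² − 351·3332² = 1 ✓

62425 3332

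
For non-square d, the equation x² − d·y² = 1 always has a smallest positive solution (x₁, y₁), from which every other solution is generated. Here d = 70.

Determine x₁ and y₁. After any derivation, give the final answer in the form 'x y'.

251 30

√70 → a₀=8, period (2,1,2,1,2,16); ℓ=6 even so k=5
step 0: (8, 1)  from 8·(1,0) + (0,1)
step 1: (17, 2)  from 2·(8,1) + (1,0)
step 2: (25, 3)  from 1·(17,2) + (8,1)
step 3: (67, 8)  from 2·(25,3) + (17,2)
step 4: (92, 11)  from 1·(67,8) + (25,3)
step 5: (251, 30)  from 2·(92,11) + (67,8)
→ (251, 30).  Check: 251²=63001, 70·30²=63000, difference 1.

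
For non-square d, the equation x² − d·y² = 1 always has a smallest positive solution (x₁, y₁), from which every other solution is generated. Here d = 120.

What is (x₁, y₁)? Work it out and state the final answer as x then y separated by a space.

11 1

d=120: √d = [10; 1,20] (ℓ=2, even), read p_1/q_1
i=0: a=10 ⇒ p=10, q=1
i=1: a=1 ⇒ p=11, q=1
→ (11, 1).  Check: 11²=121, 120·1²=120, difference 1.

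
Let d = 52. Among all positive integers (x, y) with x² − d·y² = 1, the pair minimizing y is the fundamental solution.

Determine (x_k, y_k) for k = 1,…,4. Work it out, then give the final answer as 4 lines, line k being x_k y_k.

649 90
842401 116820
1093435849 151632270
1419278889601 196818569640

√52 = [7; 4,1,2,1,4,14, …], period ℓ=6 (even) → k=5
a_0=7:  p_0=7·1+0=7,  q_0=7·0+1=1
a_1=4:  p_1=4·7+1=29,  q_1=4·1+0=4
…
a_3=2:  p_3=2·36+29=101,  q_3=2·5+4=14
a_4=1:  p_4=1·101+36=137,  q_4=1·14+5=19
a_5=4:  p_5=4·137+101=649,  q_5=4·19+14=90
fundamental: x₁=649, y₁=90  (since 421201 − 52·8100 = 1)
(x_2, y_2) = (649·649 + 52·90·90, 649·90 + 90·649) = (842401, 116820)
(x_3, y_3) = (649·842401 + 52·90·116820, 649·116820 + 90·842401) = (1093435849, 151632270)
(x_4, y_4) = (649·1093435849 + 52·90·151632270, 649·151632270 + 90·1093435849) = (1419278889601, 196818569640)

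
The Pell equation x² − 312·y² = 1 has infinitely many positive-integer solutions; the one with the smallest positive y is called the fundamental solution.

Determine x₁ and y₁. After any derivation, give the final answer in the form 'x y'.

53 3

√312 → a₀=17, period (1,1,1,34); ℓ=4 even so k=3
i=0: a=17 ⇒ p=17, q=1
i=1: a=1 ⇒ p=18, q=1
i=2: a=1 ⇒ p=35, q=2
i=3: a=1 ⇒ p=53, q=3
fundamental: x₁=53, y₁=3  (since 2809 − 312·9 = 1)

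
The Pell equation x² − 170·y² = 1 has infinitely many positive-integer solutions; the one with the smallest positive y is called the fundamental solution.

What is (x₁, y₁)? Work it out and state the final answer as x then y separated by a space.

[13; 26] for √170; ℓ=1 ⇒ convergent index 1
i=0: a=13 ⇒ p=13, q=1
i=1: a=26 ⇒ p=339, q=26
(x₁, y₁) = (339, 26);  339² − 170·26² = 1 ✓

339 26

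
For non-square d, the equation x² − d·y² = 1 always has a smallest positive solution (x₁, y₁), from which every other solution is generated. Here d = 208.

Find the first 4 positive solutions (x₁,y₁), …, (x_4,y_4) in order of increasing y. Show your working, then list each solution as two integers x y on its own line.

√208 = [14; 2,2,1,2,2,28, …], period ℓ=6 (even) → k=5
i=0: a=14 ⇒ p=14, q=1
i=1: a=2 ⇒ p=29, q=2
i=2: a=2 ⇒ p=72, q=5
i=3: a=1 ⇒ p=101, q=7
i=4: a=2 ⇒ p=274, q=19
i=5: a=2 ⇒ p=649, q=45
(x₁, y₁) = (649, 45);  649² − 208·45² = 1 ✓
(649+45√208)^2 = 842401 + 58410√208
(649+45√208)^3 = 1093435849 + 75816135√208
(649+45√208)^4 = 1419278889601 + 98409284820√208

649 45
842401 58410
1093435849 75816135
1419278889601 98409284820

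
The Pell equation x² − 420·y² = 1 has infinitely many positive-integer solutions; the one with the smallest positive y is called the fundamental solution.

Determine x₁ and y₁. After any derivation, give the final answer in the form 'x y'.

√420 → a₀=20, period (2,40); ℓ=2 even so k=1
step 0: (20, 1)  from 20·(1,0) + (0,1)
step 1: (41, 2)  from 2·(20,1) + (1,0)
(x₁, y₁) = (41, 2);  41² − 420·2² = 1 ✓

41 2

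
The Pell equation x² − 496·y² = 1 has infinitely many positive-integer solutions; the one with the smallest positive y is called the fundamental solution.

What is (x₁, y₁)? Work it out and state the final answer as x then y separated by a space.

4620799 207480

d=496: √d = [22; 3,1,2,4,1,…,1,3,44] (ℓ=16, even), read p_15/q_15
a_0=22:  p_0=22·1+0=22,  q_0=22·0+1=1
a_1=3:  p_1=3·22+1=67,  q_1=3·1+0=3
…
a_3=2:  p_3=2·89+67=245,  q_3=2·4+3=11
a_4=4:  p_4=4·245+89=1069,  q_4=4·11+4=48
a_5=1:  p_5=1·1069+245=1314,  q_5=1·48+11=59
…
a_10=1:  p_10=1·35166+14543=49709,  q_10=1·1579+653=2232
a_11=1:  p_11=1·49709+35166=84875,  q_11=1·2232+1579=3811
…
a_14=1:  p_14=1·863293+389209=1252502,  q_14=1·38763+17476=56239
a_15=3:  p_15=3·1252502+863293=4620799,  q_15=3·56239+38763=207480
→ (4620799, 207480).  Check: 4620799²=21351783398401, 496·207480²=21351783398400, difference 1.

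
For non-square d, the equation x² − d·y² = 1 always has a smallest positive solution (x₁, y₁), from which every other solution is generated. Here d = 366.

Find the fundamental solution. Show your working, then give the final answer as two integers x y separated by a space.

907925 47458

√366 = [19; 7,1,1,1,2,12,2,1,1,1,7,38, …], period ℓ=12 (even) → k=11
a_0=19:  p_0=19·1+0=19,  q_0=19·0+1=1
a_1=7:  p_1=7·19+1=134,  q_1=7·1+0=7
…
a_5=2:  p_5=2·440+287=1167,  q_5=2·23+15=61
…
a_7=2:  p_7=2·14444+1167=30055,  q_7=2·755+61=1571
a_8=1:  p_8=1·30055+14444=44499,  q_8=1·1571+755=2326
…
a_10=1:  p_10=1·74554+44499=119053,  q_10=1·3897+2326=6223
a_11=7:  p_11=7·119053+74554=907925,  q_11=7·6223+3897=47458
fundamental: x₁=907925, y₁=47458  (since 824327805625 − 366·2252261764 = 1)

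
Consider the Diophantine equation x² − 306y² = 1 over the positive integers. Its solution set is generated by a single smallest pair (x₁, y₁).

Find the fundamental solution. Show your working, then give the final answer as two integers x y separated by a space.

35 2

√306 = [17; 2,34, …], period ℓ=2 (even) → k=1
step 0: (17, 1)  from 17·(1,0) + (0,1)
step 1: (35, 2)  from 2·(17,1) + (1,0)
→ (35, 2).  Check: 35²=1225, 306·2²=1224, difference 1.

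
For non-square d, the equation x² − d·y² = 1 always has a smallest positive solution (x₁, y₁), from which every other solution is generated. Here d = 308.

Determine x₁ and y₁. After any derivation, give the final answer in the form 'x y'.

351 20

√308 → a₀=17, period (1,1,4,1,1,34); ℓ=6 even so k=5
k=0  a_k=17  p_k/q_k = 17/1
k=1  a_k=1  p_k/q_k = 18/1
k=2  a_k=1  p_k/q_k = 35/2
…
k=4  a_k=1  p_k/q_k = 193/11
k=5  a_k=1  p_k/q_k = 351/20
(x₁, y₁) = (351, 20);  351² − 308·20² = 1 ✓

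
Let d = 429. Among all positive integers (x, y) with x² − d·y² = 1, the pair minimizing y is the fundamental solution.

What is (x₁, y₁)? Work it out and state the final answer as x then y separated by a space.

1524095 73584

[20; 1,2,2,9,1,12,1,9,2,2,1,40] for √429; ℓ=12 ⇒ convergent index 11
k=0  a_k=20  p_k/q_k = 20/1
k=1  a_k=1  p_k/q_k = 21/1
k=2  a_k=2  p_k/q_k = 62/3
…
k=5  a_k=1  p_k/q_k = 1512/73
k=6  a_k=12  p_k/q_k = 19511/942
…
k=10  a_k=2  p_k/q_k = 1085636/52415
k=11  a_k=1  p_k/q_k = 1524095/73584
(x₁, y₁) = (1524095, 73584);  1524095² − 429·73584² = 1 ✓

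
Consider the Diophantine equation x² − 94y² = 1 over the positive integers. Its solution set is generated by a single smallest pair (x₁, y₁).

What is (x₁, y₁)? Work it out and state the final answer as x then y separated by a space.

√94 → a₀=9, period (1,2,3,1,1,…,2,1,18); ℓ=16 even so k=15
step 0: (9, 1)  from 9·(1,0) + (0,1)
…
step 3: (97, 10)  from 3·(29,3) + (10,1)
…
step 5: (223, 23)  from 1·(126,13) + (97,10)
…
step 7: (1464, 151)  from 1·(1241,128) + (223,23)
step 8: (12953, 1336)  from 8·(1464,151) + (1241,128)
…
step 10: (85038, 8771)  from 5·(14417,1487) + (12953,1336)
…
step 14: (1490361, 153719)  from 2·(652934,67345) + (184493,19029)
step 15: (2143295, 221064)  from 1·(1490361,153719) + (652934,67345)
fundamental: x₁=2143295, y₁=221064  (since 4593713457025 − 94·48869292096 = 1)

2143295 221064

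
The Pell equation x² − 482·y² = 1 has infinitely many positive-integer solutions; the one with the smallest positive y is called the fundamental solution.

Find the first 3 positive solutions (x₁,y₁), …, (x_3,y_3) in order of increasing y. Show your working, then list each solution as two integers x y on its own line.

483 22
466577 21252
450712899 20529410

√482 → a₀=21, period (1,20,1,42); ℓ=4 even so k=3
i=0: a=21 ⇒ p=21, q=1
…
i=2: a=20 ⇒ p=461, q=21
i=3: a=1 ⇒ p=483, q=22
→ (483, 22).  Check: 483²=233289, 482·22²=233288, difference 1.
(x_2, y_2) = (483·483 + 482·22·22, 483·22 + 22·483) = (466577, 21252)
(x_3, y_3) = (483·466577 + 482·22·21252, 483·21252 + 22·466577) = (450712899, 20529410)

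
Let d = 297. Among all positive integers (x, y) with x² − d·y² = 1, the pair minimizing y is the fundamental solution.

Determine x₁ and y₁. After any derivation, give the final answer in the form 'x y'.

48599 2820

[17; 4,3,1,1,2,1,1,3,4,34] for √297; ℓ=10 ⇒ convergent index 9
k=0  a_k=17  p_k/q_k = 17/1
k=1  a_k=4  p_k/q_k = 69/4
k=2  a_k=3  p_k/q_k = 224/13
…
k=4  a_k=1  p_k/q_k = 517/30
…
k=6  a_k=1  p_k/q_k = 1844/107
…
k=8  a_k=3  p_k/q_k = 11357/659
k=9  a_k=4  p_k/q_k = 48599/2820
fundamental: x₁=48599, y₁=2820  (since 2361862801 − 297·7952400 = 1)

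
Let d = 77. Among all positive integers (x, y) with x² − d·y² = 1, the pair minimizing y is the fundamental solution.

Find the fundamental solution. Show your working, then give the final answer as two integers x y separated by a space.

351 40

√77 = [8; 1,3,2,3,1,16, …], period ℓ=6 (even) → k=5
i=0: a=8 ⇒ p=8, q=1
…
i=3: a=2 ⇒ p=79, q=9
i=4: a=3 ⇒ p=272, q=31
i=5: a=1 ⇒ p=351, q=40
fundamental: x₁=351, y₁=40  (since 123201 − 77·1600 = 1)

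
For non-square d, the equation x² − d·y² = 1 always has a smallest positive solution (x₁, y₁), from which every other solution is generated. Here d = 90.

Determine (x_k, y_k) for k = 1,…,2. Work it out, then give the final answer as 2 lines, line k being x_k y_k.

[9; 2,18] for √90; ℓ=2 ⇒ convergent index 1
i=0: a=9 ⇒ p=9, q=1
i=1: a=2 ⇒ p=19, q=2
fundamental: x₁=19, y₁=2  (since 361 − 90·4 = 1)
(19+2√90)^2 = 721 + 76√90

19 2
721 76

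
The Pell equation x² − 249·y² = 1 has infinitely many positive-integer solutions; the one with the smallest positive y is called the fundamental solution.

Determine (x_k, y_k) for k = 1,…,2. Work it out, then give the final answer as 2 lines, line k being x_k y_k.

√249 → a₀=15, period (1,3,1,1,5,…,3,1,30); ℓ=16 even so k=15
i=0: a=15 ⇒ p=15, q=1
…
i=3: a=1 ⇒ p=79, q=5
…
i=6: a=1 ⇒ p=931, q=59
i=7: a=3 ⇒ p=3582, q=227
i=8: a=10 ⇒ p=36751, q=2329
i=9: a=3 ⇒ p=113835, q=7214
…
i=12: a=1 ⇒ p=1017351, q=64472
i=13: a=1 ⇒ p=1884116, q=119401
i=14: a=3 ⇒ p=6669699, q=422675
i=15: a=1 ⇒ p=8553815, q=542076
(x₁, y₁) = (8553815, 542076);  8553815² − 249·542076² = 1 ✓
n=2: (8553815,542076)∘(8553815,542076) = (8553815·8553815+249·542076·542076, 8553815·542076+542076·8553815) = (146335502108449,9273635639880)

8553815 542076
146335502108449 9273635639880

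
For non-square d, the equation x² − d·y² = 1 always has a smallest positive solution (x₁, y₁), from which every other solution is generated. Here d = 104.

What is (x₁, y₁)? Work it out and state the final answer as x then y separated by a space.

d=104: √d = [10; 5,20] (ℓ=2, even), read p_1/q_1
k=0  a_k=10  p_k/q_k = 10/1
k=1  a_k=5  p_k/q_k = 51/5
fundamental: x₁=51, y₁=5  (since 2601 − 104·25 = 1)

51 5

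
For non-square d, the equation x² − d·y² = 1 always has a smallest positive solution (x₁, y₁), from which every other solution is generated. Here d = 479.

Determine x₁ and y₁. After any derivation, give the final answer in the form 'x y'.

2989440 136591

[21; 1,7,1,3,2,21,2,3,1,7,1,42] for √479; ℓ=12 ⇒ convergent index 11
step 0: (21, 1)  from 21·(1,0) + (0,1)
…
step 2: (175, 8)  from 7·(22,1) + (21,1)
step 3: (197, 9)  from 1·(175,8) + (22,1)
step 4: (766, 35)  from 3·(197,9) + (175,8)
…
step 6: (37075, 1694)  from 21·(1729,79) + (766,35)
step 7: (75879, 3467)  from 2·(37075,1694) + (1729,79)
…
step 9: (340591, 15562)  from 1·(264712,12095) + (75879,3467)
step 10: (2648849, 121029)  from 7·(340591,15562) + (264712,12095)
step 11: (2989440, 136591)  from 1·(2648849,121029) + (340591,15562)
fundamental: x₁=2989440, y₁=136591  (since 8936751513600 − 479·18657101281 = 1)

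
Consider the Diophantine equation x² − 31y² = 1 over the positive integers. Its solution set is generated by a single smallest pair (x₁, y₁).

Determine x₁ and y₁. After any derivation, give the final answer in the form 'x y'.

[5; 1,1,3,5,3,1,1,10] for √31; ℓ=8 ⇒ convergent index 7
step 0: (5, 1)  from 5·(1,0) + (0,1)
…
step 2: (11, 2)  from 1·(6,1) + (5,1)
step 3: (39, 7)  from 3·(11,2) + (6,1)
step 4: (206, 37)  from 5·(39,7) + (11,2)
…
step 6: (863, 155)  from 1·(657,118) + (206,37)
step 7: (1520, 273)  from 1·(863,155) + (657,118)
(x₁, y₁) = (1520, 273);  1520² − 31·273² = 1 ✓

1520 273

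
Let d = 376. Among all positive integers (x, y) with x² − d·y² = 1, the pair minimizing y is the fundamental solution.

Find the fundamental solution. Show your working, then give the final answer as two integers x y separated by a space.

√376 → a₀=19, period (2,1,1,3,1,…,1,2,38); ℓ=16 even so k=15
step 0: (19, 1)  from 19·(1,0) + (0,1)
…
step 6: (1241, 64)  from 2·(446,23) + (349,18)
…
step 10: (70621, 3642)  from 2·(28834,1487) + (12953,668)
…
step 14: (837427, 43187)  from 1·(468441,24158) + (368986,19029)
step 15: (2143295, 110532)  from 2·(837427,43187) + (468441,24158)
fundamental: x₁=2143295, y₁=110532  (since 4593713457025 − 376·12217323024 = 1)

2143295 110532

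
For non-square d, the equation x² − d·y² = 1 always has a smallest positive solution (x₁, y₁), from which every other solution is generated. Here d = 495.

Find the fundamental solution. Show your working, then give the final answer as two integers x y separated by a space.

89 4

[22; 4,44] for √495; ℓ=2 ⇒ convergent index 1
k=0  a_k=22  p_k/q_k = 22/1
k=1  a_k=4  p_k/q_k = 89/4
fundamental: x₁=89, y₁=4  (since 7921 − 495·16 = 1)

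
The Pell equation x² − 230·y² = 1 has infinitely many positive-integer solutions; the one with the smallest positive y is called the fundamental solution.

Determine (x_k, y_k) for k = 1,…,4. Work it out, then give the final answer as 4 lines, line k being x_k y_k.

91 6
16561 1092
3014011 198738
548533441 36169224

√230 = [15; 6,30, …], period ℓ=2 (even) → k=1
a_0=15:  p_0=15·1+0=15,  q_0=15·0+1=1
a_1=6:  p_1=6·15+1=91,  q_1=6·1+0=6
fundamental: x₁=91, y₁=6  (since 8281 − 230·36 = 1)
n=2: (91,6)∘(91,6) = (91·91+230·6·6, 91·6+6·91) = (16561,1092)
n=3: (16561,1092)∘(91,6) = (91·16561+230·6·1092, 91·1092+6·16561) = (3014011,198738)
n=4: (3014011,198738)∘(91,6) = (91·3014011+230·6·198738, 91·198738+6·3014011) = (548533441,36169224)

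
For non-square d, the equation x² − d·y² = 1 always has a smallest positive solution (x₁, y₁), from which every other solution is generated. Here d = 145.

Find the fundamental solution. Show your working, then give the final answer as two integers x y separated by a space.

[12; 24] for √145; ℓ=1 ⇒ convergent index 1
step 0: (12, 1)  from 12·(1,0) + (0,1)
step 1: (289, 24)  from 24·(12,1) + (1,0)
→ (289, 24).  Check: 289²=83521, 145·24²=83520, difference 1.

289 24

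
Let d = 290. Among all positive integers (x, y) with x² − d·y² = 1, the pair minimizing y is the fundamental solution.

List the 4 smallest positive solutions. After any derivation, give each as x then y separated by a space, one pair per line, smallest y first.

√290 = [17; 34, …], period ℓ=1 (odd) → k=1
a_0=17:  p_0=17·1+0=17,  q_0=17·0+1=1
a_1=34:  p_1=34·17+1=579,  q_1=34·1+0=34
fundamental: x₁=579, y₁=34  (since 335241 − 290·1156 = 1)
(x_2, y_2) = (579·579 + 290·34·34, 579·34 + 34·579) = (670481, 39372)
(x_3, y_3) = (579·670481 + 290·34·39372, 579·39372 + 34·670481) = (776416419, 45592742)
(x_4, y_4) = (579·776416419 + 290·34·45592742, 579·45592742 + 34·776416419) = (899089542721, 52796355864)

579 34
670481 39372
776416419 45592742
899089542721 52796355864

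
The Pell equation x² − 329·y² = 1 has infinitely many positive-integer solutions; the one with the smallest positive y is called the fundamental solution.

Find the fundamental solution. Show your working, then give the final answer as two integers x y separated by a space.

[18; 7,4,2,1,1,4,1,1,2,4,7,36] for √329; ℓ=12 ⇒ convergent index 11
i=0: a=18 ⇒ p=18, q=1
i=1: a=7 ⇒ p=127, q=7
i=2: a=4 ⇒ p=526, q=29
i=3: a=2 ⇒ p=1179, q=65
i=4: a=1 ⇒ p=1705, q=94
…
i=8: a=1 ⇒ p=29366, q=1619
i=9: a=2 ⇒ p=74857, q=4127
i=10: a=4 ⇒ p=328794, q=18127
i=11: a=7 ⇒ p=2376415, q=131016
→ (2376415, 131016).  Check: 2376415²=5647348252225, 329·131016²=5647348252224, difference 1.

2376415 131016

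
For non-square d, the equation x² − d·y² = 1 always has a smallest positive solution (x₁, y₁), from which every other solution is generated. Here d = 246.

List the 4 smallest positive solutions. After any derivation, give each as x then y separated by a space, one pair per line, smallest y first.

88805 5662
15772656049 1005627820
2801381440774085 178609557104538
497553357680112580801 31722843436331366360

√246 = [15; 1,2,5,1,14,1,5,2,1,30, …], period ℓ=10 (even) → k=9
i=0: a=15 ⇒ p=15, q=1
…
i=3: a=5 ⇒ p=251, q=16
i=4: a=1 ⇒ p=298, q=19
…
i=6: a=1 ⇒ p=4721, q=301
…
i=8: a=2 ⇒ p=60777, q=3875
i=9: a=1 ⇒ p=88805, q=5662
→ (88805, 5662).  Check: 88805²=7886328025, 246·5662²=7886328024, difference 1.
k=2:  x_2 = 88805·88805+246·5662·5662 = 15772656049,  y_2 = 88805·5662+5662·88805 = 1005627820
k=3:  x_3 = 88805·15772656049+246·5662·1005627820 = 2801381440774085,  y_3 = 88805·1005627820+5662·15772656049 = 178609557104538
k=4:  x_4 = 88805·2801381440774085+246·5662·178609557104538 = 497553357680112580801,  y_4 = 88805·178609557104538+5662·2801381440774085 = 31722843436331366360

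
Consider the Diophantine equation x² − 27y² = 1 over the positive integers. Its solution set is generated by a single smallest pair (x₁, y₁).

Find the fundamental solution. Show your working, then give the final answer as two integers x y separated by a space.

26 5

√27 → a₀=5, period (5,10); ℓ=2 even so k=1
i=0: a=5 ⇒ p=5, q=1
i=1: a=5 ⇒ p=26, q=5
fundamental: x₁=26, y₁=5  (since 676 − 27·25 = 1)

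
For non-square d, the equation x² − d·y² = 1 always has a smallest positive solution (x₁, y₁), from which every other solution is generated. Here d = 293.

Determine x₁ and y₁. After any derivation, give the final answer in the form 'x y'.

12320649 719780

[17; 8,1,1,8,34] for √293; ℓ=5 ⇒ convergent index 9
a_0=17:  p_0=17·1+0=17,  q_0=17·0+1=1
…
a_3=1:  p_3=1·154+137=291,  q_3=1·9+8=17
…
a_7=1:  p_7=1·679914+84679=764593,  q_7=1·39721+4947=44668
a_8=1:  p_8=1·764593+679914=1444507,  q_8=1·44668+39721=84389
a_9=8:  p_9=8·1444507+764593=12320649,  q_9=8·84389+44668=719780
fundamental: x₁=12320649, y₁=719780  (since 151798391781201 − 293·518083248400 = 1)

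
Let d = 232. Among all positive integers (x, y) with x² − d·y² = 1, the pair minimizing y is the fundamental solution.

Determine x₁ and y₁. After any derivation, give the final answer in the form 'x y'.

√232 → a₀=15, period (4,3,7,3,4,30); ℓ=6 even so k=5
k=0  a_k=15  p_k/q_k = 15/1
…
k=4  a_k=3  p_k/q_k = 4539/298
k=5  a_k=4  p_k/q_k = 19603/1287
(x₁, y₁) = (19603, 1287);  19603² − 232·1287² = 1 ✓

19603 1287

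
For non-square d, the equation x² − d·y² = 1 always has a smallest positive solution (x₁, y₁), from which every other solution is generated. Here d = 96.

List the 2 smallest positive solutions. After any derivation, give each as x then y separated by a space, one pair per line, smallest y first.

49 5
4801 490

√96 = [9; 1,3,1,18, …], period ℓ=4 (even) → k=3
k=0  a_k=9  p_k/q_k = 9/1
…
k=2  a_k=3  p_k/q_k = 39/4
k=3  a_k=1  p_k/q_k = 49/5
(x₁, y₁) = (49, 5);  49² − 96·5² = 1 ✓
(x_2, y_2) = (49·49 + 96·5·5, 49·5 + 5·49) = (4801, 490)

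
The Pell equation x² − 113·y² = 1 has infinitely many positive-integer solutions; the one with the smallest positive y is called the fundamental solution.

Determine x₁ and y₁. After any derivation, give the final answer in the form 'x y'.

√113 = [10; 1,1,1,2,2,1,1,1,20, …], period ℓ=9 (odd) → k=17
k=0  a_k=10  p_k/q_k = 10/1
…
k=3  a_k=1  p_k/q_k = 32/3
…
k=6  a_k=1  p_k/q_k = 287/27
…
k=13  a_k=2  p_k/q_k = 131952/12413
…
k=15  a_k=1  p_k/q_k = 445435/41903
k=16  a_k=1  p_k/q_k = 758918/71393
k=17  a_k=1  p_k/q_k = 1204353/113296
→ (1204353, 113296).  Check: 1204353²=1450466148609, 113·113296²=1450466148608, difference 1.

1204353 113296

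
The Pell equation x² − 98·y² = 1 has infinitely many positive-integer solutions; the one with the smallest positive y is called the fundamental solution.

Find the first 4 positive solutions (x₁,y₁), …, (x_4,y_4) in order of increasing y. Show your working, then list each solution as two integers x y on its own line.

√98 → a₀=9, period (1,8,1,18); ℓ=4 even so k=3
i=0: a=9 ⇒ p=9, q=1
…
i=2: a=8 ⇒ p=89, q=9
i=3: a=1 ⇒ p=99, q=10
(x₁, y₁) = (99, 10);  99² − 98·10² = 1 ✓
(x_2, y_2) = (99·99 + 98·10·10, 99·10 + 10·99) = (19601, 1980)
(x_3, y_3) = (99·19601 + 98·10·1980, 99·1980 + 10·19601) = (3880899, 392030)
(x_4, y_4) = (99·3880899 + 98·10·392030, 99·392030 + 10·3880899) = (768398401, 77619960)

99 10
19601 1980
3880899 392030
768398401 77619960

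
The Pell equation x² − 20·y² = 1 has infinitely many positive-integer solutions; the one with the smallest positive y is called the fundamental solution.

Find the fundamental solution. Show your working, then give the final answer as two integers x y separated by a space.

[4; 2,8] for √20; ℓ=2 ⇒ convergent index 1
a_0=4:  p_0=4·1+0=4,  q_0=4·0+1=1
a_1=2:  p_1=2·4+1=9,  q_1=2·1+0=2
→ (9, 2).  Check: 9²=81, 20·2²=80, difference 1.

9 2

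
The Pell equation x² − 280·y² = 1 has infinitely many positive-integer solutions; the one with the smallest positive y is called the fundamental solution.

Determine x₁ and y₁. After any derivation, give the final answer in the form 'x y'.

[16; 1,2,1,2,1,32] for √280; ℓ=6 ⇒ convergent index 5
a_0=16:  p_0=16·1+0=16,  q_0=16·0+1=1
a_1=1:  p_1=1·16+1=17,  q_1=1·1+0=1
a_2=2:  p_2=2·17+16=50,  q_2=2·1+1=3
a_3=1:  p_3=1·50+17=67,  q_3=1·3+1=4
a_4=2:  p_4=2·67+50=184,  q_4=2·4+3=11
a_5=1:  p_5=1·184+67=251,  q_5=1·11+4=15
(x₁, y₁) = (251, 15);  251² − 280·15² = 1 ✓

251 15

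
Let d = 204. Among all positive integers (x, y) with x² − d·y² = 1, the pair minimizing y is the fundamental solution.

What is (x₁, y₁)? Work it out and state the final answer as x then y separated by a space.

4999 350

d=204: √d = [14; 3,1,1,6,1,1,3,28] (ℓ=8, even), read p_7/q_7
step 0: (14, 1)  from 14·(1,0) + (0,1)
step 1: (43, 3)  from 3·(14,1) + (1,0)
…
step 3: (100, 7)  from 1·(57,4) + (43,3)
step 4: (657, 46)  from 6·(100,7) + (57,4)
…
step 6: (1414, 99)  from 1·(757,53) + (657,46)
step 7: (4999, 350)  from 3·(1414,99) + (757,53)
(x₁, y₁) = (4999, 350);  4999² − 204·350² = 1 ✓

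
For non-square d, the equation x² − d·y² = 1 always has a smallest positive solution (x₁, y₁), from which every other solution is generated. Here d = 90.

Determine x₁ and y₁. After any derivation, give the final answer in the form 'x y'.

√90 → a₀=9, period (2,18); ℓ=2 even so k=1
a_0=9:  p_0=9·1+0=9,  q_0=9·0+1=1
a_1=2:  p_1=2·9+1=19,  q_1=2·1+0=2
(x₁, y₁) = (19, 2);  19² − 90·2² = 1 ✓

19 2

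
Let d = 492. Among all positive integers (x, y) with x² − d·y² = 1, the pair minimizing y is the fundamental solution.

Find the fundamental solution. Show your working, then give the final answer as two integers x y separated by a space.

√492 → a₀=22, period (5,1,1,10,1,1,5,44); ℓ=8 even so k=7
step 0: (22, 1)  from 22·(1,0) + (0,1)
step 1: (111, 5)  from 5·(22,1) + (1,0)
step 2: (133, 6)  from 1·(111,5) + (22,1)
step 3: (244, 11)  from 1·(133,6) + (111,5)
step 4: (2573, 116)  from 10·(244,11) + (133,6)
…
step 6: (5390, 243)  from 1·(2817,127) + (2573,116)
step 7: (29767, 1342)  from 5·(5390,243) + (2817,127)
→ (29767, 1342).  Check: 29767²=886074289, 492·1342²=886074288, difference 1.

29767 1342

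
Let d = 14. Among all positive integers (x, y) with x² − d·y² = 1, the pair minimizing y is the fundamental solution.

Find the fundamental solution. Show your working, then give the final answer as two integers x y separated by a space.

15 4

√14 = [3; 1,2,1,6, …], period ℓ=4 (even) → k=3
k=0  a_k=3  p_k/q_k = 3/1
k=1  a_k=1  p_k/q_k = 4/1
k=2  a_k=2  p_k/q_k = 11/3
k=3  a_k=1  p_k/q_k = 15/4
fundamental: x₁=15, y₁=4  (since 225 − 14·16 = 1)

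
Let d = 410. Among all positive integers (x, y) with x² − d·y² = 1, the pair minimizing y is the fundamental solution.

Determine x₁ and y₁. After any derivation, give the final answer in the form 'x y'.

√410 = [20; 4,40, …], period ℓ=2 (even) → k=1
a_0=20:  p_0=20·1+0=20,  q_0=20·0+1=1
a_1=4:  p_1=4·20+1=81,  q_1=4·1+0=4
(x₁, y₁) = (81, 4);  81² − 410·4² = 1 ✓

81 4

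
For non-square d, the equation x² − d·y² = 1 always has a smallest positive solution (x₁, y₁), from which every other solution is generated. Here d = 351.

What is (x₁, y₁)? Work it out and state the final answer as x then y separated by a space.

62425 3332

[18; 1,2,1,3,2,2,2,3,1,2,1,36] for √351; ℓ=12 ⇒ convergent index 11
a_0=18:  p_0=18·1+0=18,  q_0=18·0+1=1
a_1=1:  p_1=1·18+1=19,  q_1=1·1+0=1
…
a_7=2:  p_7=2·1555+637=3747,  q_7=2·83+34=200
a_8=3:  p_8=3·3747+1555=12796,  q_8=3·200+83=683
…
a_10=2:  p_10=2·16543+12796=45882,  q_10=2·883+683=2449
a_11=1:  p_11=1·45882+16543=62425,  q_11=1·2449+883=3332
(x₁, y₁) = (62425, 3332);  62425² − 351·3332² = 1 ✓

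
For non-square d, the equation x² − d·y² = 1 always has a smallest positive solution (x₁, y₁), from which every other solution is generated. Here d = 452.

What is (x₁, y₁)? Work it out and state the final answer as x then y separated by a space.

1204353 56648

√452 → a₀=21, period (3,1,5,3,10,3,5,1,3,42); ℓ=10 even so k=9
k=0  a_k=21  p_k/q_k = 21/1
…
k=2  a_k=1  p_k/q_k = 85/4
…
k=4  a_k=3  p_k/q_k = 1552/73
k=5  a_k=10  p_k/q_k = 16009/753
…
k=8  a_k=1  p_k/q_k = 313483/14745
k=9  a_k=3  p_k/q_k = 1204353/56648
(x₁, y₁) = (1204353, 56648);  1204353² − 452·56648² = 1 ✓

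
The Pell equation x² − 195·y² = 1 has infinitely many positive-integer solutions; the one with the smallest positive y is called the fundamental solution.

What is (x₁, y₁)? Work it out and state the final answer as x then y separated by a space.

√195 → a₀=13, period (1,26); ℓ=2 even so k=1
k=0  a_k=13  p_k/q_k = 13/1
k=1  a_k=1  p_k/q_k = 14/1
fundamental: x₁=14, y₁=1  (since 196 − 195·1 = 1)

14 1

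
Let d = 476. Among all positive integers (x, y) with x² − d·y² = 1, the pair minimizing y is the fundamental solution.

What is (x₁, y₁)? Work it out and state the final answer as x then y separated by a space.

28799 1320

√476 = [21; 1,4,2,10,2,4,1,42, …], period ℓ=8 (even) → k=7
step 0: (21, 1)  from 21·(1,0) + (0,1)
…
step 4: (2509, 115)  from 10·(240,11) + (109,5)
step 5: (5258, 241)  from 2·(2509,115) + (240,11)
step 6: (23541, 1079)  from 4·(5258,241) + (2509,115)
step 7: (28799, 1320)  from 1·(23541,1079) + (5258,241)
→ (28799, 1320).  Check: 28799²=829382401, 476·1320²=829382400, difference 1.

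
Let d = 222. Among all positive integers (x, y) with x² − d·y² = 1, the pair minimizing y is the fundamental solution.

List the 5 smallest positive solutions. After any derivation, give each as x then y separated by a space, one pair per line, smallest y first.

√222 → a₀=14, period (1,8,1,28); ℓ=4 even so k=3
k=0  a_k=14  p_k/q_k = 14/1
k=1  a_k=1  p_k/q_k = 15/1
k=2  a_k=8  p_k/q_k = 134/9
k=3  a_k=1  p_k/q_k = 149/10
fundamental: x₁=149, y₁=10  (since 22201 − 222·100 = 1)
k=2:  x_2 = 149·149+222·10·10 = 44401,  y_2 = 149·10+10·149 = 2980
k=3:  x_3 = 149·44401+222·10·2980 = 13231349,  y_3 = 149·2980+10·44401 = 888030
k=4:  x_4 = 149·13231349+222·10·888030 = 3942897601,  y_4 = 149·888030+10·13231349 = 264629960
k=5:  x_5 = 149·3942897601+222·10·264629960 = 1174970253749,  y_5 = 149·264629960+10·3942897601 = 78858840050

149 10
44401 2980
13231349 888030
3942897601 264629960
1174970253749 78858840050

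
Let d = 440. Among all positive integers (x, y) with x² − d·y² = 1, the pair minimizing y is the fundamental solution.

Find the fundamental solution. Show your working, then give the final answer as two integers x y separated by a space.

[20; 1,40] for √440; ℓ=2 ⇒ convergent index 1
step 0: (20, 1)  from 20·(1,0) + (0,1)
step 1: (21, 1)  from 1·(20,1) + (1,0)
fundamental: x₁=21, y₁=1  (since 441 − 440·1 = 1)

21 1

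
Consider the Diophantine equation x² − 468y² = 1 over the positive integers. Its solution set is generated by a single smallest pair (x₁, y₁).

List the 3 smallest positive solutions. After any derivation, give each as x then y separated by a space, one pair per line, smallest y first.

649 30
842401 38940
1093435849 50544090

[21; 1,1,1,2,1,1,1,42] for √468; ℓ=8 ⇒ convergent index 7
k=0  a_k=21  p_k/q_k = 21/1
…
k=4  a_k=2  p_k/q_k = 173/8
…
k=6  a_k=1  p_k/q_k = 411/19
k=7  a_k=1  p_k/q_k = 649/30
(x₁, y₁) = (649, 30);  649² − 468·30² = 1 ✓
n=2: (649,30)∘(649,30) = (649·649+468·30·30, 649·30+30·649) = (842401,38940)
n=3: (842401,38940)∘(649,30) = (649·842401+468·30·38940, 649·38940+30·842401) = (1093435849,50544090)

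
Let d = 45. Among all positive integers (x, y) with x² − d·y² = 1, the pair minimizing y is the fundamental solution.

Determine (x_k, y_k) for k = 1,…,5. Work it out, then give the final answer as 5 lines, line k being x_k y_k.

d=45: √d = [6; 1,2,2,2,1,12] (ℓ=6, even), read p_5/q_5
k=0  a_k=6  p_k/q_k = 6/1
k=1  a_k=1  p_k/q_k = 7/1
k=2  a_k=2  p_k/q_k = 20/3
k=3  a_k=2  p_k/q_k = 47/7
k=4  a_k=2  p_k/q_k = 114/17
k=5  a_k=1  p_k/q_k = 161/24
→ (161, 24).  Check: 161²=25921, 45·24²=25920, difference 1.
(x_2, y_2) = (161·161 + 45·24·24, 161·24 + 24·161) = (51841, 7728)
(x_3, y_3) = (161·51841 + 45·24·7728, 161·7728 + 24·51841) = (16692641, 2488392)
(x_4, y_4) = (161·16692641 + 45·24·2488392, 161·2488392 + 24·16692641) = (5374978561, 801254496)
(x_5, y_5) = (161·5374978561 + 45·24·801254496, 161·801254496 + 24·5374978561) = (1730726404001, 258001459320)

161 24
51841 7728
16692641 2488392
5374978561 801254496
1730726404001 258001459320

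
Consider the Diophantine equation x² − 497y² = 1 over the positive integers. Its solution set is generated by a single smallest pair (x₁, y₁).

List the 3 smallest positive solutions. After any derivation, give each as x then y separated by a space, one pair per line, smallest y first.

1201887 53912
2889064721537 129592263888
6944658661946678751 311510514535059400

[22; 3,2,2,5,6,5,2,2,3,44] for √497; ℓ=10 ⇒ convergent index 9
a_0=22:  p_0=22·1+0=22,  q_0=22·0+1=1
a_1=3:  p_1=3·22+1=67,  q_1=3·1+0=3
…
a_3=2:  p_3=2·156+67=379,  q_3=2·7+3=17
…
a_5=6:  p_5=6·2051+379=12685,  q_5=6·92+17=569
…
a_7=2:  p_7=2·65476+12685=143637,  q_7=2·2937+569=6443
a_8=2:  p_8=2·143637+65476=352750,  q_8=2·6443+2937=15823
a_9=3:  p_9=3·352750+143637=1201887,  q_9=3·15823+6443=53912
(x₁, y₁) = (1201887, 53912);  1201887² − 497·53912² = 1 ✓
k=2:  x_2 = 1201887·1201887+497·53912·53912 = 2889064721537,  y_2 = 1201887·53912+53912·1201887 = 129592263888
k=3:  x_3 = 1201887·2889064721537+497·53912·129592263888 = 6944658661946678751,  y_3 = 1201887·129592263888+53912·2889064721537 = 311510514535059400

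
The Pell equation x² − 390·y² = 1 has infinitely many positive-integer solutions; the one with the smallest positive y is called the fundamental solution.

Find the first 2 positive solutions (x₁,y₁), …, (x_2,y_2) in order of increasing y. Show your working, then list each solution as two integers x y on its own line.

79 4
12481 632

[19; 1,2,1,38] for √390; ℓ=4 ⇒ convergent index 3
i=0: a=19 ⇒ p=19, q=1
i=1: a=1 ⇒ p=20, q=1
i=2: a=2 ⇒ p=59, q=3
i=3: a=1 ⇒ p=79, q=4
fundamental: x₁=79, y₁=4  (since 6241 − 390·16 = 1)
(79+4√390)^2 = 12481 + 632√390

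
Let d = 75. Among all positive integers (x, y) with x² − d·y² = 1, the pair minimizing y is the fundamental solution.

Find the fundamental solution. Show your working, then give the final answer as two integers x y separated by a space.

d=75: √d = [8; 1,1,1,16] (ℓ=4, even), read p_3/q_3
i=0: a=8 ⇒ p=8, q=1
i=1: a=1 ⇒ p=9, q=1
i=2: a=1 ⇒ p=17, q=2
i=3: a=1 ⇒ p=26, q=3
(x₁, y₁) = (26, 3);  26² − 75·3² = 1 ✓

26 3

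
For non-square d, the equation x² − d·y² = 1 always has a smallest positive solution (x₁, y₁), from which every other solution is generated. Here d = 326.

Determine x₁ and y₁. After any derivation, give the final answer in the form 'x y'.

[18; 18,36] for √326; ℓ=2 ⇒ convergent index 1
step 0: (18, 1)  from 18·(1,0) + (0,1)
step 1: (325, 18)  from 18·(18,1) + (1,0)
→ (325, 18).  Check: 325²=105625, 326·18²=105624, difference 1.

325 18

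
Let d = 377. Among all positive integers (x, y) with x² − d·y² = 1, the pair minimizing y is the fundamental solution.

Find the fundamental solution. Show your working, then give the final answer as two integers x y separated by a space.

[19; 2,2,2,38] for √377; ℓ=4 ⇒ convergent index 3
a_0=19:  p_0=19·1+0=19,  q_0=19·0+1=1
…
a_2=2:  p_2=2·39+19=97,  q_2=2·2+1=5
a_3=2:  p_3=2·97+39=233,  q_3=2·5+2=12
→ (233, 12).  Check: 233²=54289, 377·12²=54288, difference 1.

233 12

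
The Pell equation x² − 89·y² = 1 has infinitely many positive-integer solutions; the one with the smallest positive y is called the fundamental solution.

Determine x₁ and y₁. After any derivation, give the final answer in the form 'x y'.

500001 53000

[9; 2,3,3,2,18] for √89; ℓ=5 ⇒ convergent index 9
step 0: (9, 1)  from 9·(1,0) + (0,1)
step 1: (19, 2)  from 2·(9,1) + (1,0)
…
step 3: (217, 23)  from 3·(66,7) + (19,2)
step 4: (500, 53)  from 2·(217,23) + (66,7)
step 5: (9217, 977)  from 18·(500,53) + (217,23)
step 6: (18934, 2007)  from 2·(9217,977) + (500,53)
step 7: (66019, 6998)  from 3·(18934,2007) + (9217,977)
step 8: (216991, 23001)  from 3·(66019,6998) + (18934,2007)
step 9: (500001, 53000)  from 2·(216991,23001) + (66019,6998)
(x₁, y₁) = (500001, 53000);  500001² − 89·53000² = 1 ✓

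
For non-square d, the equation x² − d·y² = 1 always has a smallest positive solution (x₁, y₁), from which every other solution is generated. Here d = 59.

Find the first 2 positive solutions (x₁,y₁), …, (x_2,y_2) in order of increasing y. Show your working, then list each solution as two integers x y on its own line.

530 69
561799 73140

[7; 1,2,7,2,1,14] for √59; ℓ=6 ⇒ convergent index 5
a_0=7:  p_0=7·1+0=7,  q_0=7·0+1=1
a_1=1:  p_1=1·7+1=8,  q_1=1·1+0=1
…
a_4=2:  p_4=2·169+23=361,  q_4=2·22+3=47
a_5=1:  p_5=1·361+169=530,  q_5=1·47+22=69
fundamental: x₁=530, y₁=69  (since 280900 − 59·4761 = 1)
n=2: (530,69)∘(530,69) = (530·530+59·69·69, 530·69+69·530) = (561799,73140)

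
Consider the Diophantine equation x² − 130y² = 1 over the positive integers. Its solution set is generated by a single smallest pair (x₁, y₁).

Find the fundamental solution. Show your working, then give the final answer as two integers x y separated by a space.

6499 570

[11; 2,2,22] for √130; ℓ=3 ⇒ convergent index 5
a_0=11:  p_0=11·1+0=11,  q_0=11·0+1=1
a_1=2:  p_1=2·11+1=23,  q_1=2·1+0=2
…
a_4=2:  p_4=2·1277+57=2611,  q_4=2·112+5=229
a_5=2:  p_5=2·2611+1277=6499,  q_5=2·229+112=570
fundamental: x₁=6499, y₁=570  (since 42237001 − 130·324900 = 1)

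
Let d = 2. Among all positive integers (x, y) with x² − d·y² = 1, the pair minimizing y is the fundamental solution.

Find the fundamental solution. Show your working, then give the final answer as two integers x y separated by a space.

d=2: √d = [1; 2] (ℓ=1, odd), read p_1/q_1
a_0=1:  p_0=1·1+0=1,  q_0=1·0+1=1
a_1=2:  p_1=2·1+1=3,  q_1=2·1+0=2
fundamental: x₁=3, y₁=2  (since 9 − 2·4 = 1)

3 2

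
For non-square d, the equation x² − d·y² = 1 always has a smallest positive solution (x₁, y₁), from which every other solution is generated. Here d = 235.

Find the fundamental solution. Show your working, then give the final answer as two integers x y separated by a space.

46 3

d=235: √d = [15; 3,30] (ℓ=2, even), read p_1/q_1
i=0: a=15 ⇒ p=15, q=1
i=1: a=3 ⇒ p=46, q=3
fundamental: x₁=46, y₁=3  (since 2116 − 235·9 = 1)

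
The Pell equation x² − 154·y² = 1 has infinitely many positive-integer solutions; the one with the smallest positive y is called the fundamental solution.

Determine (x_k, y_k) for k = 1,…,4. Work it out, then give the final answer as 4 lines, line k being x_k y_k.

21295 1716
906954049 73084440
38627172925615 3112666297884
1645131293994988801 132568457553795120

√154 = [12; 2,2,3,1,2,1,3,2,2,24, …], period ℓ=10 (even) → k=9
step 0: (12, 1)  from 12·(1,0) + (0,1)
…
step 2: (62, 5)  from 2·(25,2) + (12,1)
step 3: (211, 17)  from 3·(62,5) + (25,2)
…
step 6: (1030, 83)  from 1·(757,61) + (273,22)
step 7: (3847, 310)  from 3·(1030,83) + (757,61)
step 8: (8724, 703)  from 2·(3847,310) + (1030,83)
step 9: (21295, 1716)  from 2·(8724,703) + (3847,310)
→ (21295, 1716).  Check: 21295²=453477025, 154·1716²=453477024, difference 1.
(x_2, y_2) = (21295·21295 + 154·1716·1716, 21295·1716 + 1716·21295) = (906954049, 73084440)
(x_3, y_3) = (21295·906954049 + 154·1716·73084440, 21295·73084440 + 1716·906954049) = (38627172925615, 3112666297884)
(x_4, y_4) = (21295·38627172925615 + 154·1716·3112666297884, 21295·3112666297884 + 1716·38627172925615) = (1645131293994988801, 132568457553795120)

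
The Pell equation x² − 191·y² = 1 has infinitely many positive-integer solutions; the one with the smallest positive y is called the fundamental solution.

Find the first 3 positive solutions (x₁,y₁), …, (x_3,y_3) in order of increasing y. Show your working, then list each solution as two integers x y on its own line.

√191 → a₀=13, period (1,4,1,1,3,…,4,1,26); ℓ=16 even so k=15
k=0  a_k=13  p_k/q_k = 13/1
…
k=3  a_k=1  p_k/q_k = 83/6
k=4  a_k=1  p_k/q_k = 152/11
k=5  a_k=3  p_k/q_k = 539/39
…
k=9  a_k=2  p_k/q_k = 83433/6037
…
k=12  a_k=1  p_k/q_k = 911765/65973
k=13  a_k=1  p_k/q_k = 1616447/116962
k=14  a_k=4  p_k/q_k = 7377553/533821
k=15  a_k=1  p_k/q_k = 8994000/650783
fundamental: x₁=8994000, y₁=650783  (since 80892036000000 − 191·423518513089 = 1)
(x_2, y_2) = (8994000·8994000 + 191·650783·650783, 8994000·650783 + 650783·8994000) = (161784071999999, 11706284604000)
(x_3, y_3) = (8994000·161784071999999 + 191·650783·11706284604000, 8994000·11706284604000 + 650783·161784071999999) = (2910171887135973018000, 210572647456751349217)

8994000 650783
161784071999999 11706284604000
2910171887135973018000 210572647456751349217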